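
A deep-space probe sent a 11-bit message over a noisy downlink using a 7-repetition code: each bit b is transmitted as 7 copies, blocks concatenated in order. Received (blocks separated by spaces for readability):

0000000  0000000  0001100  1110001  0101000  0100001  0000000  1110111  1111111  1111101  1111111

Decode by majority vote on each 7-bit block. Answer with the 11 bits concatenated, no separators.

Block 1 (0000000): 0 ones → 0
Block 2 (0000000): 0 ones → 0
Block 3 (0001100): 2 ones → 0
Block 4 (1110001): 4 ones → 1
Block 5 (0101000): 2 ones → 0
Block 6 (0100001): 2 ones → 0
Block 7 (0000000): 0 ones → 0
Block 8 (1110111): 6 ones → 1
Block 9 (1111111): 7 ones → 1
Block 10 (1111101): 6 ones → 1
Block 11 (1111111): 7 ones → 1

00010001111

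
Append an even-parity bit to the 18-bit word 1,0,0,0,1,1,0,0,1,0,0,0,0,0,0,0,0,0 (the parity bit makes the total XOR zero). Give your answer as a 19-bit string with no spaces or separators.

XOR of the 18 data bits: 1⊕0⊕0⊕0⊕1⊕1⊕0⊕0⊕1⊕0⊕0⊕0⊕0⊕0⊕0⊕0⊕0⊕0 = 0
Parity bit = 0 (so all 19 bits XOR to 0).

1000110010000000000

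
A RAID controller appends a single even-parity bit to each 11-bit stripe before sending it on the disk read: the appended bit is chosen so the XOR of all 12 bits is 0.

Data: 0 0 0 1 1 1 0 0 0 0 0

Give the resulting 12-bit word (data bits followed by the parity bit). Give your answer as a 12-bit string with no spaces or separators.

000111000001

XOR of the 11 data bits: 0⊕0⊕0⊕1⊕1⊕1⊕0⊕0⊕0⊕0⊕0 = 1
Parity bit = 1 (so all 12 bits XOR to 0).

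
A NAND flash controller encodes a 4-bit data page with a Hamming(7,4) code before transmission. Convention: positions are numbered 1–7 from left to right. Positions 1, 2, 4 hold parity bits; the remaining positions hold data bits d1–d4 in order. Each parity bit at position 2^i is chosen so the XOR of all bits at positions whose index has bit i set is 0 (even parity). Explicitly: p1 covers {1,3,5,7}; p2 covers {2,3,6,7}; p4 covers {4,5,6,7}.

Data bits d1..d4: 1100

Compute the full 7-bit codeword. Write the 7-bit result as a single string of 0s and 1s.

Place data at non-parity positions: p1 p2 1 p4 1 0 0
p1 (pos 1,3,5,7): XOR of data positions = 1⊕1⊕0 = 0
p2 (pos 2,3,6,7): XOR of data positions = 1⊕0⊕0 = 1
p4 (pos 4,5,6,7): XOR of data positions = 1⊕0⊕0 = 1
Codeword: 0111100

0111100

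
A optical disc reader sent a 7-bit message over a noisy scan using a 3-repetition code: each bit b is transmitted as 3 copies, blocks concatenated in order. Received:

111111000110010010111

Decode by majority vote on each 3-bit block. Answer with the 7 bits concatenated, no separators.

1101001

Block 1 (111): 3 ones → 1
Block 2 (111): 3 ones → 1
Block 3 (000): 0 ones → 0
Block 4 (110): 2 ones → 1
Block 5 (010): 1 one → 0
Block 6 (010): 1 one → 0
Block 7 (111): 3 ones → 1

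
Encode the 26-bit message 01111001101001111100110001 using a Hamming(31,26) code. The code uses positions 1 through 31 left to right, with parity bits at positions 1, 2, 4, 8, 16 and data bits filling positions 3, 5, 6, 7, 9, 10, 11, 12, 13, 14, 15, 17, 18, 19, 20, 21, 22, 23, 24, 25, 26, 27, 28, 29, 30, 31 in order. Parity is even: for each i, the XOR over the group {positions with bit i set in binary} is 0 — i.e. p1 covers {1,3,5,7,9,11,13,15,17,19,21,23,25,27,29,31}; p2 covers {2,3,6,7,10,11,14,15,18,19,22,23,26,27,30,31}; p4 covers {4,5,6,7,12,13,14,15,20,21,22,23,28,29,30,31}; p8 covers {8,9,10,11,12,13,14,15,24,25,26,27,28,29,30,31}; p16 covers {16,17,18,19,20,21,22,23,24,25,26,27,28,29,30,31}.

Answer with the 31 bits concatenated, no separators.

0101111110011010001111100110001

Place data at non-parity positions: p1 p2 0 p4 1 1 1 p8 1 0 0 1 1 0 1 p16 0 0 1 1 1 1 1 0 0 1 1 0 0 0 1
p1 (pos 1,3,5,7,9,11,13,15,17,19,21,23,25,27,29,31): XOR of data positions = 0⊕1⊕1⊕1⊕0⊕1⊕1⊕0⊕1⊕1⊕1⊕0⊕1⊕0⊕1 = 0
p2 (pos 2,3,6,7,10,11,14,15,18,19,22,23,26,27,30,31): XOR of data positions = 0⊕1⊕1⊕0⊕0⊕0⊕1⊕0⊕1⊕1⊕1⊕1⊕1⊕0⊕1 = 1
p4 (pos 4,5,6,7,12,13,14,15,20,21,22,23,28,29,30,31): XOR of data positions = 1⊕1⊕1⊕1⊕1⊕0⊕1⊕1⊕1⊕1⊕1⊕0⊕0⊕0⊕1 = 1
p8 (pos 8,9,10,11,12,13,14,15,24,25,26,27,28,29,30,31): XOR of data positions = 1⊕0⊕0⊕1⊕1⊕0⊕1⊕0⊕0⊕1⊕1⊕0⊕0⊕0⊕1 = 1
p16 (pos 16,17,18,19,20,21,22,23,24,25,26,27,28,29,30,31): XOR of data positions = 0⊕0⊕1⊕1⊕1⊕1⊕1⊕0⊕0⊕1⊕1⊕0⊕0⊕0⊕1 = 0
Codeword: 0101111110011010001111100110001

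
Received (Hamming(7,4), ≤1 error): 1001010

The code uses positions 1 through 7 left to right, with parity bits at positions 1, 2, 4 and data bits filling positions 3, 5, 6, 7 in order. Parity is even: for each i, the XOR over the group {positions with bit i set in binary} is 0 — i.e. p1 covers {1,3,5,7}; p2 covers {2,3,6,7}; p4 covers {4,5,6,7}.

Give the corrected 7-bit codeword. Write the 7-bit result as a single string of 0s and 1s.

1011010

s1 (pos 1,3,5,7): 1⊕0⊕0⊕0 = 1
s2 (pos 2,3,6,7): 0⊕0⊕1⊕0 = 1
s4 (pos 4,5,6,7): 1⊕0⊕1⊕0 = 0
Syndrome s4…s1 = 011 → error at position 3.
Flip position 3: 1001010 → 1011010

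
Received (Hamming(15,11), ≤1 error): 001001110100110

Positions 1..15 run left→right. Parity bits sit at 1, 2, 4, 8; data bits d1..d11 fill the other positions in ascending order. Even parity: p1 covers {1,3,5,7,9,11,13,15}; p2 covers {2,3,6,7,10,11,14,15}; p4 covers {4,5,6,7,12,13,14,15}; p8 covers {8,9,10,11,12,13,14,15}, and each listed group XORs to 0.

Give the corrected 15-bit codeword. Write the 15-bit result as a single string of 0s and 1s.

000001110100110

s1 (pos 1,3,5,7,9,11,13,15): 0⊕1⊕0⊕1⊕0⊕0⊕1⊕0 = 1
s2 (pos 2,3,6,7,10,11,14,15): 0⊕1⊕1⊕1⊕1⊕0⊕1⊕0 = 1
s4 (pos 4,5,6,7,12,13,14,15): 0⊕0⊕1⊕1⊕0⊕1⊕1⊕0 = 0
s8 (pos 8,9,10,11,12,13,14,15): 1⊕0⊕1⊕0⊕0⊕1⊕1⊕0 = 0
Syndrome s8…s1 = 0011 → error at position 3.
Flip position 3: 001001110100110 → 000001110100110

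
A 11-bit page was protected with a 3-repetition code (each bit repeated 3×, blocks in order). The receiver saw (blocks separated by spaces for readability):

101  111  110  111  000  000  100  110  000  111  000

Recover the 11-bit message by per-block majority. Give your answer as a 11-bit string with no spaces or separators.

11110001010

Block 1 (101): 2 ones → 1
Block 2 (111): 3 ones → 1
Block 3 (110): 2 ones → 1
Block 4 (111): 3 ones → 1
Block 5 (000): 0 ones → 0
Block 6 (000): 0 ones → 0
Block 7 (100): 1 one → 0
Block 8 (110): 2 ones → 1
Block 9 (000): 0 ones → 0
Block 10 (111): 3 ones → 1
Block 11 (000): 0 ones → 0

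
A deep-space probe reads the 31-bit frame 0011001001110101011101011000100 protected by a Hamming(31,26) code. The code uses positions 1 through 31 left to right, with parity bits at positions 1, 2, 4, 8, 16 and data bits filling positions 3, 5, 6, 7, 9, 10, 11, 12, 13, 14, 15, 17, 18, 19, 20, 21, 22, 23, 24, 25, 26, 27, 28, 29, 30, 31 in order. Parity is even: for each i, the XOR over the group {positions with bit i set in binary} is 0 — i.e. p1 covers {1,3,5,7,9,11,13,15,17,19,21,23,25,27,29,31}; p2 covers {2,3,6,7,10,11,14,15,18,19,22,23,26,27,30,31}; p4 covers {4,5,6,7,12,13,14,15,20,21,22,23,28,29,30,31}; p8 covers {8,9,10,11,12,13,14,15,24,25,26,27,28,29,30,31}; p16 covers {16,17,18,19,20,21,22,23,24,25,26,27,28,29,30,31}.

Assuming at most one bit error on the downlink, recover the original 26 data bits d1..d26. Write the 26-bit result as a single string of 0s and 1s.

10010110010011101011000100

s1 (pos 1,3,5,7,9,11,13,15,17,19,21,23,25,27,29,31): 0⊕1⊕0⊕1⊕0⊕1⊕0⊕0⊕0⊕1⊕0⊕0⊕1⊕0⊕1⊕0 = 0
s2 (pos 2,3,6,7,10,11,14,15,18,19,22,23,26,27,30,31): 0⊕1⊕0⊕1⊕1⊕1⊕1⊕0⊕1⊕1⊕1⊕0⊕0⊕0⊕0⊕0 = 0
s4 (pos 4,5,6,7,12,13,14,15,20,21,22,23,28,29,30,31): 1⊕0⊕0⊕1⊕1⊕0⊕1⊕0⊕1⊕0⊕1⊕0⊕0⊕1⊕0⊕0 = 1
s8 (pos 8,9,10,11,12,13,14,15,24,25,26,27,28,29,30,31): 0⊕0⊕1⊕1⊕1⊕0⊕1⊕0⊕1⊕1⊕0⊕0⊕0⊕1⊕0⊕0 = 1
s16 (pos 16,17,18,19,20,21,22,23,24,25,26,27,28,29,30,31): 1⊕0⊕1⊕1⊕1⊕0⊕1⊕0⊕1⊕1⊕0⊕0⊕0⊕1⊕0⊕0 = 0
Syndrome s16…s1 = 01100 → error at position 12.
Flip position 12: 0011001001110101011101011000100 → 0011001001100101011101011000100
Read data bits from positions 3,5,6,7,9,10,11,12,13,14,15,17,18,19,20,21,22,23,24,25,26,27,28,29,30,31: 10010110010011101011000100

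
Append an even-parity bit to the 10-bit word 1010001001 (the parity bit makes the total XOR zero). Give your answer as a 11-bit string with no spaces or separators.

10100010010

XOR of the 10 data bits: 1⊕0⊕1⊕0⊕0⊕0⊕1⊕0⊕0⊕1 = 0
Parity bit = 0 (so all 11 bits XOR to 0).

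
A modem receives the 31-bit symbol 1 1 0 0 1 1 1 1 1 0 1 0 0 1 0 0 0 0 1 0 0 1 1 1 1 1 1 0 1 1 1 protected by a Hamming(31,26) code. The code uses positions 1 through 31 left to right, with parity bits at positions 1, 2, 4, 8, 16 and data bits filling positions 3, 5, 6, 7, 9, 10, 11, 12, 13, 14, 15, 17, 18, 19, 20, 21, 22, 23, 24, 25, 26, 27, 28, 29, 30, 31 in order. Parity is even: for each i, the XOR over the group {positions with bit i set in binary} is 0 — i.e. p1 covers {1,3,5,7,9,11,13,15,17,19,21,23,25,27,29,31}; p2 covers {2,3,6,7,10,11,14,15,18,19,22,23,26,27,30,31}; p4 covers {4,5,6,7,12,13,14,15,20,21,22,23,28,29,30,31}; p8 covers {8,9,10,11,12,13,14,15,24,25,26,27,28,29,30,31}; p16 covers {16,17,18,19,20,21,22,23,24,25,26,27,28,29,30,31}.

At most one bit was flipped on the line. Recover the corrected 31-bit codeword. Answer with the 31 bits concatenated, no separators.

s1 (pos 1,3,5,7,9,11,13,15,17,19,21,23,25,27,29,31): 1⊕0⊕1⊕1⊕1⊕1⊕0⊕0⊕0⊕1⊕0⊕1⊕1⊕1⊕1⊕1 = 1
s2 (pos 2,3,6,7,10,11,14,15,18,19,22,23,26,27,30,31): 1⊕0⊕1⊕1⊕0⊕1⊕1⊕0⊕0⊕1⊕1⊕1⊕1⊕1⊕1⊕1 = 0
s4 (pos 4,5,6,7,12,13,14,15,20,21,22,23,28,29,30,31): 0⊕1⊕1⊕1⊕0⊕0⊕1⊕0⊕0⊕0⊕1⊕1⊕0⊕1⊕1⊕1 = 1
s8 (pos 8,9,10,11,12,13,14,15,24,25,26,27,28,29,30,31): 1⊕1⊕0⊕1⊕0⊕0⊕1⊕0⊕1⊕1⊕1⊕1⊕0⊕1⊕1⊕1 = 1
s16 (pos 16,17,18,19,20,21,22,23,24,25,26,27,28,29,30,31): 0⊕0⊕0⊕1⊕0⊕0⊕1⊕1⊕1⊕1⊕1⊕1⊕0⊕1⊕1⊕1 = 0
Syndrome s16…s1 = 01101 → error at position 13.
Flip position 13: 1100111110100100001001111110111 → 1100111110101100001001111110111

1100111110101100001001111110111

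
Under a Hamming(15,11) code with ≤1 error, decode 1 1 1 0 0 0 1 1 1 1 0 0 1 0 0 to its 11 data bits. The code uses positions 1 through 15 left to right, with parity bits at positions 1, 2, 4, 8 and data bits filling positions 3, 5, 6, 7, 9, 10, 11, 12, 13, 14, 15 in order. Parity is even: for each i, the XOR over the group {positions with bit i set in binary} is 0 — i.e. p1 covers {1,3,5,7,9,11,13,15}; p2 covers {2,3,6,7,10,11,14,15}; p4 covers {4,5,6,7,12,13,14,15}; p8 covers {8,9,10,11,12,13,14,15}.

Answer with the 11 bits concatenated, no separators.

s1 (pos 1,3,5,7,9,11,13,15): 1⊕1⊕0⊕1⊕1⊕0⊕1⊕0 = 1
s2 (pos 2,3,6,7,10,11,14,15): 1⊕1⊕0⊕1⊕1⊕0⊕0⊕0 = 0
s4 (pos 4,5,6,7,12,13,14,15): 0⊕0⊕0⊕1⊕0⊕1⊕0⊕0 = 0
s8 (pos 8,9,10,11,12,13,14,15): 1⊕1⊕1⊕0⊕0⊕1⊕0⊕0 = 0
Syndrome s8…s1 = 0001 → error at position 1.
Flip position 1: 111000111100100 → 011000111100100
Read data bits from positions 3,5,6,7,9,10,11,12,13,14,15: 10011100100

10011100100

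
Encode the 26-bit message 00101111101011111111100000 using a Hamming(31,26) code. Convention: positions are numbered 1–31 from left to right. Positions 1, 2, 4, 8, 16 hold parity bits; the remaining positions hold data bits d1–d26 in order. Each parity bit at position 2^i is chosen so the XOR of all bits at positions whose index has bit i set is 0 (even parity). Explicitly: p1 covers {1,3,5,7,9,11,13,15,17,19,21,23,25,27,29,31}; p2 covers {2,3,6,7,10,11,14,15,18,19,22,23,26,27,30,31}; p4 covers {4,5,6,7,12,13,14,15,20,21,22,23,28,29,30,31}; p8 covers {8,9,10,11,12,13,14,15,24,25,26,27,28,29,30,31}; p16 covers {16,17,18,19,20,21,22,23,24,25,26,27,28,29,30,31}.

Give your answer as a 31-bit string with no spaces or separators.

Place data at non-parity positions: p1 p2 0 p4 0 1 0 p8 1 1 1 1 1 0 1 p16 0 1 1 1 1 1 1 1 1 1 0 0 0 0 0
p1 (pos 1,3,5,7,9,11,13,15,17,19,21,23,25,27,29,31): XOR of data positions = 0⊕0⊕0⊕1⊕1⊕1⊕1⊕0⊕1⊕1⊕1⊕1⊕0⊕0⊕0 = 0
p2 (pos 2,3,6,7,10,11,14,15,18,19,22,23,26,27,30,31): XOR of data positions = 0⊕1⊕0⊕1⊕1⊕0⊕1⊕1⊕1⊕1⊕1⊕1⊕0⊕0⊕0 = 1
p4 (pos 4,5,6,7,12,13,14,15,20,21,22,23,28,29,30,31): XOR of data positions = 0⊕1⊕0⊕1⊕1⊕0⊕1⊕1⊕1⊕1⊕1⊕0⊕0⊕0⊕0 = 0
p8 (pos 8,9,10,11,12,13,14,15,24,25,26,27,28,29,30,31): XOR of data positions = 1⊕1⊕1⊕1⊕1⊕0⊕1⊕1⊕1⊕1⊕0⊕0⊕0⊕0⊕0 = 1
p16 (pos 16,17,18,19,20,21,22,23,24,25,26,27,28,29,30,31): XOR of data positions = 0⊕1⊕1⊕1⊕1⊕1⊕1⊕1⊕1⊕1⊕0⊕0⊕0⊕0⊕0 = 1
Codeword: 0100010111111011011111111100000

0100010111111011011111111100000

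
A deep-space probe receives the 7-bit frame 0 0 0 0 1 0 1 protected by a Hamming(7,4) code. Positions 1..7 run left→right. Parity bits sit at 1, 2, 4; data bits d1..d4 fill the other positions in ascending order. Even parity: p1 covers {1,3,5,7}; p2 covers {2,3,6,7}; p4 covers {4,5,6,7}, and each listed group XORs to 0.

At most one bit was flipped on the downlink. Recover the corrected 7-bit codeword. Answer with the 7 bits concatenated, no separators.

0100101

s1 (pos 1,3,5,7): 0⊕0⊕1⊕1 = 0
s2 (pos 2,3,6,7): 0⊕0⊕0⊕1 = 1
s4 (pos 4,5,6,7): 0⊕1⊕0⊕1 = 0
Syndrome s4…s1 = 010 → error at position 2.
Flip position 2: 0000101 → 0100101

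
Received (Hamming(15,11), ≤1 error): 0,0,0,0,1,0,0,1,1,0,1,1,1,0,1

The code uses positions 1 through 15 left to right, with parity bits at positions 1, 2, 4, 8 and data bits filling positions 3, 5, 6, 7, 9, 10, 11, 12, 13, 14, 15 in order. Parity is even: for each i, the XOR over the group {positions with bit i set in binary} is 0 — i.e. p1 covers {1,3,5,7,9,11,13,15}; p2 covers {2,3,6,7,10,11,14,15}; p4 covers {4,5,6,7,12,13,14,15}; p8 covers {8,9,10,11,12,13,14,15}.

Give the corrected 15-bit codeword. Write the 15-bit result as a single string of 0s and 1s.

s1 (pos 1,3,5,7,9,11,13,15): 0⊕0⊕1⊕0⊕1⊕1⊕1⊕1 = 1
s2 (pos 2,3,6,7,10,11,14,15): 0⊕0⊕0⊕0⊕0⊕1⊕0⊕1 = 0
s4 (pos 4,5,6,7,12,13,14,15): 0⊕1⊕0⊕0⊕1⊕1⊕0⊕1 = 0
s8 (pos 8,9,10,11,12,13,14,15): 1⊕1⊕0⊕1⊕1⊕1⊕0⊕1 = 0
Syndrome s8…s1 = 0001 → error at position 1.
Flip position 1: 000010011011101 → 100010011011101

100010011011101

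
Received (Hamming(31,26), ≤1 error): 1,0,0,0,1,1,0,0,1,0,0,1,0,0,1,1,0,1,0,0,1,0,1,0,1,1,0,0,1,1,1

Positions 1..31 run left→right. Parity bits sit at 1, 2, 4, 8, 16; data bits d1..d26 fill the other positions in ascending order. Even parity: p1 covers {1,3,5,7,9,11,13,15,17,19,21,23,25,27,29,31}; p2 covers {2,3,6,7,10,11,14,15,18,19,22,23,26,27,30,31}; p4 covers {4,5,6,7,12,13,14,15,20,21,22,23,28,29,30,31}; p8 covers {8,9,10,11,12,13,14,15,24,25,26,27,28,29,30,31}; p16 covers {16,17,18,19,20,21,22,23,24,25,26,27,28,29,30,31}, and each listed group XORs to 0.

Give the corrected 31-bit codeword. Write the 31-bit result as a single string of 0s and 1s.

s1 (pos 1,3,5,7,9,11,13,15,17,19,21,23,25,27,29,31): 1⊕0⊕1⊕0⊕1⊕0⊕0⊕1⊕0⊕0⊕1⊕1⊕1⊕0⊕1⊕1 = 1
s2 (pos 2,3,6,7,10,11,14,15,18,19,22,23,26,27,30,31): 0⊕0⊕1⊕0⊕0⊕0⊕0⊕1⊕1⊕0⊕0⊕1⊕1⊕0⊕1⊕1 = 1
s4 (pos 4,5,6,7,12,13,14,15,20,21,22,23,28,29,30,31): 0⊕1⊕1⊕0⊕1⊕0⊕0⊕1⊕0⊕1⊕0⊕1⊕0⊕1⊕1⊕1 = 1
s8 (pos 8,9,10,11,12,13,14,15,24,25,26,27,28,29,30,31): 0⊕1⊕0⊕0⊕1⊕0⊕0⊕1⊕0⊕1⊕1⊕0⊕0⊕1⊕1⊕1 = 0
s16 (pos 16,17,18,19,20,21,22,23,24,25,26,27,28,29,30,31): 1⊕0⊕1⊕0⊕0⊕1⊕0⊕1⊕0⊕1⊕1⊕0⊕0⊕1⊕1⊕1 = 1
Syndrome s16…s1 = 10111 → error at position 23.
Flip position 23: 1000110010010011010010101100111 → 1000110010010011010010001100111

1000110010010011010010001100111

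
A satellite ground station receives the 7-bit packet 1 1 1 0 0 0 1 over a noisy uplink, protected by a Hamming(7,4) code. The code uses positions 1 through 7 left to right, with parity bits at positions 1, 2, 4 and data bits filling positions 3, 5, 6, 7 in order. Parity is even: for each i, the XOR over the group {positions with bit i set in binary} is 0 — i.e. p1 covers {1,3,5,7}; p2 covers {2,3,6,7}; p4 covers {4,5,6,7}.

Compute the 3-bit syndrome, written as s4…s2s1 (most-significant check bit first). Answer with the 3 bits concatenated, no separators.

s1 (pos 1,3,5,7): 1⊕1⊕0⊕1 = 1
s2 (pos 2,3,6,7): 1⊕1⊕0⊕1 = 1
s4 (pos 4,5,6,7): 0⊕0⊕0⊕1 = 1
Syndrome s4…s1 = 111 → error at position 7.

111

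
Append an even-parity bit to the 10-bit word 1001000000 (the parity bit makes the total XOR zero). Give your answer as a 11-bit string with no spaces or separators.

XOR of the 10 data bits: 1⊕0⊕0⊕1⊕0⊕0⊕0⊕0⊕0⊕0 = 0
Parity bit = 0 (so all 11 bits XOR to 0).

10010000000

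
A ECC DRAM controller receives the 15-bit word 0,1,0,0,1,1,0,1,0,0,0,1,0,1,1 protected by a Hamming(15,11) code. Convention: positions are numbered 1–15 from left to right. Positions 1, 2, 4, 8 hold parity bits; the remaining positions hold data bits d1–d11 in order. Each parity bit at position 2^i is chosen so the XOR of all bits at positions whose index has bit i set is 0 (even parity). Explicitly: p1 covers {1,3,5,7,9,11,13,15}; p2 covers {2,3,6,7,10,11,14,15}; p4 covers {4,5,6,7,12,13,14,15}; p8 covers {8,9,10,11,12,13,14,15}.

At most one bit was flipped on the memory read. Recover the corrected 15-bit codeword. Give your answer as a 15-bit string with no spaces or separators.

s1 (pos 1,3,5,7,9,11,13,15): 0⊕0⊕1⊕0⊕0⊕0⊕0⊕1 = 0
s2 (pos 2,3,6,7,10,11,14,15): 1⊕0⊕1⊕0⊕0⊕0⊕1⊕1 = 0
s4 (pos 4,5,6,7,12,13,14,15): 0⊕1⊕1⊕0⊕1⊕0⊕1⊕1 = 1
s8 (pos 8,9,10,11,12,13,14,15): 1⊕0⊕0⊕0⊕1⊕0⊕1⊕1 = 0
Syndrome s8…s1 = 0100 → error at position 4.
Flip position 4: 010011010001011 → 010111010001011

010111010001011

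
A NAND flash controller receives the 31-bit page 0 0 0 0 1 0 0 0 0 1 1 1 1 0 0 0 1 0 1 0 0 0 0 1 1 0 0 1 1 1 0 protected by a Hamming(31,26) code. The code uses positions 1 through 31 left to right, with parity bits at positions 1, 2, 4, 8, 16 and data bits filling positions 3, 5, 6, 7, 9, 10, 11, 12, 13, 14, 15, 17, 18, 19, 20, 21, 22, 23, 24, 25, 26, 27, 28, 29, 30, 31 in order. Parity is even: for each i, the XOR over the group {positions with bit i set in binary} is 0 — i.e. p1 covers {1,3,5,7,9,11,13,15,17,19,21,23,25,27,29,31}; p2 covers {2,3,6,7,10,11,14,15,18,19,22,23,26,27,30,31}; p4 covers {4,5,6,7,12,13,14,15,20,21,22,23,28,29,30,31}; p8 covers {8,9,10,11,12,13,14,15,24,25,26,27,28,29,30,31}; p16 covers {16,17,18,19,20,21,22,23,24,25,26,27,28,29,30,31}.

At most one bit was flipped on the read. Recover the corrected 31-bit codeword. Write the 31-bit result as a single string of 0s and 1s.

s1 (pos 1,3,5,7,9,11,13,15,17,19,21,23,25,27,29,31): 0⊕0⊕1⊕0⊕0⊕1⊕1⊕0⊕1⊕1⊕0⊕0⊕1⊕0⊕1⊕0 = 1
s2 (pos 2,3,6,7,10,11,14,15,18,19,22,23,26,27,30,31): 0⊕0⊕0⊕0⊕1⊕1⊕0⊕0⊕0⊕1⊕0⊕0⊕0⊕0⊕1⊕0 = 0
s4 (pos 4,5,6,7,12,13,14,15,20,21,22,23,28,29,30,31): 0⊕1⊕0⊕0⊕1⊕1⊕0⊕0⊕0⊕0⊕0⊕0⊕1⊕1⊕1⊕0 = 0
s8 (pos 8,9,10,11,12,13,14,15,24,25,26,27,28,29,30,31): 0⊕0⊕1⊕1⊕1⊕1⊕0⊕0⊕1⊕1⊕0⊕0⊕1⊕1⊕1⊕0 = 1
s16 (pos 16,17,18,19,20,21,22,23,24,25,26,27,28,29,30,31): 0⊕1⊕0⊕1⊕0⊕0⊕0⊕0⊕1⊕1⊕0⊕0⊕1⊕1⊕1⊕0 = 1
Syndrome s16…s1 = 11001 → error at position 25.
Flip position 25: 0000100001111000101000011001110 → 0000100001111000101000010001110

0000100001111000101000010001110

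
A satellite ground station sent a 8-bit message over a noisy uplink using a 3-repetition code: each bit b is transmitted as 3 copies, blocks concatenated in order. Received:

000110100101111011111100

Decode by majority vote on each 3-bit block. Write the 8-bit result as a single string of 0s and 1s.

Block 1 (000): 0 ones → 0
Block 2 (110): 2 ones → 1
Block 3 (100): 1 one → 0
Block 4 (101): 2 ones → 1
Block 5 (111): 3 ones → 1
Block 6 (011): 2 ones → 1
Block 7 (111): 3 ones → 1
Block 8 (100): 1 one → 0

01011110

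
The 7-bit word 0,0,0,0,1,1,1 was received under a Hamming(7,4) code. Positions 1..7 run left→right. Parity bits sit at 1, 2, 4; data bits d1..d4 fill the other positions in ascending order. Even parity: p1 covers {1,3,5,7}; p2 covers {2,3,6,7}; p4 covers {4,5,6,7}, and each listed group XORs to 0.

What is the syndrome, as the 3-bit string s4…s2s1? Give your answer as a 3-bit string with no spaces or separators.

s1 (pos 1,3,5,7): 0⊕0⊕1⊕1 = 0
s2 (pos 2,3,6,7): 0⊕0⊕1⊕1 = 0
s4 (pos 4,5,6,7): 0⊕1⊕1⊕1 = 1
Syndrome s4…s1 = 100 → error at position 4.

100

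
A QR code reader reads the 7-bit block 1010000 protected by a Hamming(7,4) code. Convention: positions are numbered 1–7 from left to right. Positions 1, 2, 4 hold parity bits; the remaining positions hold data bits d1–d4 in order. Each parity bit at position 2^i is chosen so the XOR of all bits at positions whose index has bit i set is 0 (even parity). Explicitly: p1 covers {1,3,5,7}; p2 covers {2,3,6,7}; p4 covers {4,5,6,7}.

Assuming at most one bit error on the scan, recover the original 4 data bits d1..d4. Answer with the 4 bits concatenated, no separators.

1000

s1 (pos 1,3,5,7): 1⊕1⊕0⊕0 = 0
s2 (pos 2,3,6,7): 0⊕1⊕0⊕0 = 1
s4 (pos 4,5,6,7): 0⊕0⊕0⊕0 = 0
Syndrome s4…s1 = 010 → error at position 2.
Flip position 2: 1010000 → 1110000
Read data bits from positions 3,5,6,7: 1000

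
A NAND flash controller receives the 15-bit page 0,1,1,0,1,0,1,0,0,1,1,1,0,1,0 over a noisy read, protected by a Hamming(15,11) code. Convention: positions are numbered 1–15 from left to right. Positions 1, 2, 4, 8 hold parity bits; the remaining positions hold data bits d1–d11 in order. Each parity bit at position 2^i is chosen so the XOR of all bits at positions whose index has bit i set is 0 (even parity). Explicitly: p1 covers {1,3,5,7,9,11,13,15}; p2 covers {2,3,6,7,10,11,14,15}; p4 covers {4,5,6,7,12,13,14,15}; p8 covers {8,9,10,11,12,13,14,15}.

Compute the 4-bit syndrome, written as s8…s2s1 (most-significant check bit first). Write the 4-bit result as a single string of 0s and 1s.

s1 (pos 1,3,5,7,9,11,13,15): 0⊕1⊕1⊕1⊕0⊕1⊕0⊕0 = 0
s2 (pos 2,3,6,7,10,11,14,15): 1⊕1⊕0⊕1⊕1⊕1⊕1⊕0 = 0
s4 (pos 4,5,6,7,12,13,14,15): 0⊕1⊕0⊕1⊕1⊕0⊕1⊕0 = 0
s8 (pos 8,9,10,11,12,13,14,15): 0⊕0⊕1⊕1⊕1⊕0⊕1⊕0 = 0
Syndrome s8…s1 = 0000 → no error.

0000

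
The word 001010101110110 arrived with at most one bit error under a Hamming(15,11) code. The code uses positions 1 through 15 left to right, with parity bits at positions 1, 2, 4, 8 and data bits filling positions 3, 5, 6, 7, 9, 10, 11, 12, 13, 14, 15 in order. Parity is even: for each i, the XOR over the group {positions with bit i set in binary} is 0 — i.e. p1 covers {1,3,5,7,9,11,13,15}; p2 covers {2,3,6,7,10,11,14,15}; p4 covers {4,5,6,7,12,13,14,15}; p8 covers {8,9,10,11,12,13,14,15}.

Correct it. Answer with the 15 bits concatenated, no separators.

s1 (pos 1,3,5,7,9,11,13,15): 0⊕1⊕1⊕1⊕1⊕1⊕1⊕0 = 0
s2 (pos 2,3,6,7,10,11,14,15): 0⊕1⊕0⊕1⊕1⊕1⊕1⊕0 = 1
s4 (pos 4,5,6,7,12,13,14,15): 0⊕1⊕0⊕1⊕0⊕1⊕1⊕0 = 0
s8 (pos 8,9,10,11,12,13,14,15): 0⊕1⊕1⊕1⊕0⊕1⊕1⊕0 = 1
Syndrome s8…s1 = 1010 → error at position 10.
Flip position 10: 001010101110110 → 001010101010110

001010101010110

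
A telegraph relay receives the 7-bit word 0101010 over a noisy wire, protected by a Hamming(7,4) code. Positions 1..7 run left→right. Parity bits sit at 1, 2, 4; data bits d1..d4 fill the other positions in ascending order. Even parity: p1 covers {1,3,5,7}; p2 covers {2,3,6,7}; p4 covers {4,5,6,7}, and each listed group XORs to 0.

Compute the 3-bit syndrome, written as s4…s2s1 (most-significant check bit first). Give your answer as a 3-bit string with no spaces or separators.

000

s1 (pos 1,3,5,7): 0⊕0⊕0⊕0 = 0
s2 (pos 2,3,6,7): 1⊕0⊕1⊕0 = 0
s4 (pos 4,5,6,7): 1⊕0⊕1⊕0 = 0
Syndrome s4…s1 = 000 → no error.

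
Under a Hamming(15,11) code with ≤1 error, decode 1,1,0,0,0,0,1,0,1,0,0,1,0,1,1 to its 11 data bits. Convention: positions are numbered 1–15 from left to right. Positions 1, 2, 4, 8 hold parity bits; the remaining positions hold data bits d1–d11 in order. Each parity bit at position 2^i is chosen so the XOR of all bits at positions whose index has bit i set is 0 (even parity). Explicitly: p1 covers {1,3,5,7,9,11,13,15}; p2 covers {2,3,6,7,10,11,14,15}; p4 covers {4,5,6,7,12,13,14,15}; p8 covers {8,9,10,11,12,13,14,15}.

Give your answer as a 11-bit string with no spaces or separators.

s1 (pos 1,3,5,7,9,11,13,15): 1⊕0⊕0⊕1⊕1⊕0⊕0⊕1 = 0
s2 (pos 2,3,6,7,10,11,14,15): 1⊕0⊕0⊕1⊕0⊕0⊕1⊕1 = 0
s4 (pos 4,5,6,7,12,13,14,15): 0⊕0⊕0⊕1⊕1⊕0⊕1⊕1 = 0
s8 (pos 8,9,10,11,12,13,14,15): 0⊕1⊕0⊕0⊕1⊕0⊕1⊕1 = 0
Syndrome s8…s1 = 0000 → no error.
Read data bits from positions 3,5,6,7,9,10,11,12,13,14,15: 00011001011

00011001011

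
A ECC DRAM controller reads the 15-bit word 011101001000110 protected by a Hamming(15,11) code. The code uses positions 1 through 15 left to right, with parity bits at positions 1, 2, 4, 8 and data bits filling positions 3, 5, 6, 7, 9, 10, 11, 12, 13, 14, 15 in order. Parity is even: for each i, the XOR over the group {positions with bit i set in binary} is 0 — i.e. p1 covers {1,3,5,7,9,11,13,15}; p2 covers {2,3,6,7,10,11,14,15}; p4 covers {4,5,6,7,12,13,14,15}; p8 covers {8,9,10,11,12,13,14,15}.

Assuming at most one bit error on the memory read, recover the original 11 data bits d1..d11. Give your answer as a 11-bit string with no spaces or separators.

s1 (pos 1,3,5,7,9,11,13,15): 0⊕1⊕0⊕0⊕1⊕0⊕1⊕0 = 1
s2 (pos 2,3,6,7,10,11,14,15): 1⊕1⊕1⊕0⊕0⊕0⊕1⊕0 = 0
s4 (pos 4,5,6,7,12,13,14,15): 1⊕0⊕1⊕0⊕0⊕1⊕1⊕0 = 0
s8 (pos 8,9,10,11,12,13,14,15): 0⊕1⊕0⊕0⊕0⊕1⊕1⊕0 = 1
Syndrome s8…s1 = 1001 → error at position 9.
Flip position 9: 011101001000110 → 011101000000110
Read data bits from positions 3,5,6,7,9,10,11,12,13,14,15: 10100000110

10100000110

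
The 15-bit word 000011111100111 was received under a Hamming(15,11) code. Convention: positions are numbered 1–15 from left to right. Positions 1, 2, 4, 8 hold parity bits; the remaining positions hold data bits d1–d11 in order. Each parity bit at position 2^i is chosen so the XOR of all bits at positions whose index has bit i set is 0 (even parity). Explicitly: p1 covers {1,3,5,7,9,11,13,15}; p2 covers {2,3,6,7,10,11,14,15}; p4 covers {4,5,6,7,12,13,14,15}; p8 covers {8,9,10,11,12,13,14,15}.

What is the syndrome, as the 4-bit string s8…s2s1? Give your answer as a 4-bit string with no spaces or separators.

0011

s1 (pos 1,3,5,7,9,11,13,15): 0⊕0⊕1⊕1⊕1⊕0⊕1⊕1 = 1
s2 (pos 2,3,6,7,10,11,14,15): 0⊕0⊕1⊕1⊕1⊕0⊕1⊕1 = 1
s4 (pos 4,5,6,7,12,13,14,15): 0⊕1⊕1⊕1⊕0⊕1⊕1⊕1 = 0
s8 (pos 8,9,10,11,12,13,14,15): 1⊕1⊕1⊕0⊕0⊕1⊕1⊕1 = 0
Syndrome s8…s1 = 0011 → error at position 3.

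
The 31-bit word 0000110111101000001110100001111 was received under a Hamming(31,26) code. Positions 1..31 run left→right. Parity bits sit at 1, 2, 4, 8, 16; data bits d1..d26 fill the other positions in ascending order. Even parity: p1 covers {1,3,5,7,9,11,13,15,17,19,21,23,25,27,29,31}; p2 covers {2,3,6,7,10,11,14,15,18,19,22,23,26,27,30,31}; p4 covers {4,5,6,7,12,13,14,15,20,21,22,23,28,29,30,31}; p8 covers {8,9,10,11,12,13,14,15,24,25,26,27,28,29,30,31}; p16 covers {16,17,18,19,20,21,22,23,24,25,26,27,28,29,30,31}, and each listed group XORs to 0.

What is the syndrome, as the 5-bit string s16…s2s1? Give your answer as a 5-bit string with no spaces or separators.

s1 (pos 1,3,5,7,9,11,13,15,17,19,21,23,25,27,29,31): 0⊕0⊕1⊕0⊕1⊕1⊕1⊕0⊕0⊕1⊕1⊕1⊕0⊕0⊕1⊕1 = 1
s2 (pos 2,3,6,7,10,11,14,15,18,19,22,23,26,27,30,31): 0⊕0⊕1⊕0⊕1⊕1⊕0⊕0⊕0⊕1⊕0⊕1⊕0⊕0⊕1⊕1 = 1
s4 (pos 4,5,6,7,12,13,14,15,20,21,22,23,28,29,30,31): 0⊕1⊕1⊕0⊕0⊕1⊕0⊕0⊕1⊕1⊕0⊕1⊕1⊕1⊕1⊕1 = 0
s8 (pos 8,9,10,11,12,13,14,15,24,25,26,27,28,29,30,31): 1⊕1⊕1⊕1⊕0⊕1⊕0⊕0⊕0⊕0⊕0⊕0⊕1⊕1⊕1⊕1 = 1
s16 (pos 16,17,18,19,20,21,22,23,24,25,26,27,28,29,30,31): 0⊕0⊕0⊕1⊕1⊕1⊕0⊕1⊕0⊕0⊕0⊕0⊕1⊕1⊕1⊕1 = 0
Syndrome s16…s1 = 01011 → error at position 11.

01011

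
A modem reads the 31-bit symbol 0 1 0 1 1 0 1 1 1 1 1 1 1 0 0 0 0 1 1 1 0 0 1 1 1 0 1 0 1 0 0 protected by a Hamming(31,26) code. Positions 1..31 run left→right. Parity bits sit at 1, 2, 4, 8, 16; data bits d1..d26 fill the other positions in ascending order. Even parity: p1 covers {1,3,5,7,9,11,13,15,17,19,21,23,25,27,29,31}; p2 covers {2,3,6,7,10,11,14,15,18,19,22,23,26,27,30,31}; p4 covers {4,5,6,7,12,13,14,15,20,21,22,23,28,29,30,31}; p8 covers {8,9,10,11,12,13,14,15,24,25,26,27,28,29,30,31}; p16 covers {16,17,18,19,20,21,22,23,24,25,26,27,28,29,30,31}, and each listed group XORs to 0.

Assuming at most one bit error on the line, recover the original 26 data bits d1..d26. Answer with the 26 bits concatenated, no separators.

s1 (pos 1,3,5,7,9,11,13,15,17,19,21,23,25,27,29,31): 0⊕0⊕1⊕1⊕1⊕1⊕1⊕0⊕0⊕1⊕0⊕1⊕1⊕1⊕1⊕0 = 0
s2 (pos 2,3,6,7,10,11,14,15,18,19,22,23,26,27,30,31): 1⊕0⊕0⊕1⊕1⊕1⊕0⊕0⊕1⊕1⊕0⊕1⊕0⊕1⊕0⊕0 = 0
s4 (pos 4,5,6,7,12,13,14,15,20,21,22,23,28,29,30,31): 1⊕1⊕0⊕1⊕1⊕1⊕0⊕0⊕1⊕0⊕0⊕1⊕0⊕1⊕0⊕0 = 0
s8 (pos 8,9,10,11,12,13,14,15,24,25,26,27,28,29,30,31): 1⊕1⊕1⊕1⊕1⊕1⊕0⊕0⊕1⊕1⊕0⊕1⊕0⊕1⊕0⊕0 = 0
s16 (pos 16,17,18,19,20,21,22,23,24,25,26,27,28,29,30,31): 0⊕0⊕1⊕1⊕1⊕0⊕0⊕1⊕1⊕1⊕0⊕1⊕0⊕1⊕0⊕0 = 0
Syndrome s16…s1 = 00000 → no error.
Read data bits from positions 3,5,6,7,9,10,11,12,13,14,15,17,18,19,20,21,22,23,24,25,26,27,28,29,30,31: 01011111100011100111010100

01011111100011100111010100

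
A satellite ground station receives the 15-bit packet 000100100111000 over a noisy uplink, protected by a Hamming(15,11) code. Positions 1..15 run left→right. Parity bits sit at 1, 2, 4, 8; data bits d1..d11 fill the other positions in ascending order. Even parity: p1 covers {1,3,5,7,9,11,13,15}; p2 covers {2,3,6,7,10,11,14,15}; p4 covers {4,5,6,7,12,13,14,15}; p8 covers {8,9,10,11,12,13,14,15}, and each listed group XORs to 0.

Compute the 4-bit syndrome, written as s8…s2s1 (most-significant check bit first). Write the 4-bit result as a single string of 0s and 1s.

1110

s1 (pos 1,3,5,7,9,11,13,15): 0⊕0⊕0⊕1⊕0⊕1⊕0⊕0 = 0
s2 (pos 2,3,6,7,10,11,14,15): 0⊕0⊕0⊕1⊕1⊕1⊕0⊕0 = 1
s4 (pos 4,5,6,7,12,13,14,15): 1⊕0⊕0⊕1⊕1⊕0⊕0⊕0 = 1
s8 (pos 8,9,10,11,12,13,14,15): 0⊕0⊕1⊕1⊕1⊕0⊕0⊕0 = 1
Syndrome s8…s1 = 1110 → error at position 14.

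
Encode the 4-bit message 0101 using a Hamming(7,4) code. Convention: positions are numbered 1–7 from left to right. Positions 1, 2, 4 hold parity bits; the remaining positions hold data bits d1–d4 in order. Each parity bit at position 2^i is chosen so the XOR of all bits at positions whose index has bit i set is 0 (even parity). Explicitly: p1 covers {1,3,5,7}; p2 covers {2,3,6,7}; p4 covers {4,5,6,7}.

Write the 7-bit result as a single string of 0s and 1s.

Place data at non-parity positions: p1 p2 0 p4 1 0 1
p1 (pos 1,3,5,7): XOR of data positions = 0⊕1⊕1 = 0
p2 (pos 2,3,6,7): XOR of data positions = 0⊕0⊕1 = 1
p4 (pos 4,5,6,7): XOR of data positions = 1⊕0⊕1 = 0
Codeword: 0100101

0100101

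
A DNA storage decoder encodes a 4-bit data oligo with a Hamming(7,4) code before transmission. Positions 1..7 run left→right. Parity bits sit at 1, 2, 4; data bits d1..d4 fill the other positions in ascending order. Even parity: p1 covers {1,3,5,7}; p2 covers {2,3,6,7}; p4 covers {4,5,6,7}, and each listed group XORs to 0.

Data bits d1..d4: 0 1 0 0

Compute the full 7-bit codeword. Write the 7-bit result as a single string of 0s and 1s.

Place data at non-parity positions: p1 p2 0 p4 1 0 0
p1 (pos 1,3,5,7): XOR of data positions = 0⊕1⊕0 = 1
p2 (pos 2,3,6,7): XOR of data positions = 0⊕0⊕0 = 0
p4 (pos 4,5,6,7): XOR of data positions = 1⊕0⊕0 = 1
Codeword: 1001100

1001100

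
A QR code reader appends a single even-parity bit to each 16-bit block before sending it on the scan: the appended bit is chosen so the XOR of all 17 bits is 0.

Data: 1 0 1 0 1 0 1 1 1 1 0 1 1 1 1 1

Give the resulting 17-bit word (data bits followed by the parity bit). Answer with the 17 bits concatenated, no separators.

XOR of the 16 data bits: 1⊕0⊕1⊕0⊕1⊕0⊕1⊕1⊕1⊕1⊕0⊕1⊕1⊕1⊕1⊕1 = 0
Parity bit = 0 (so all 17 bits XOR to 0).

10101011110111110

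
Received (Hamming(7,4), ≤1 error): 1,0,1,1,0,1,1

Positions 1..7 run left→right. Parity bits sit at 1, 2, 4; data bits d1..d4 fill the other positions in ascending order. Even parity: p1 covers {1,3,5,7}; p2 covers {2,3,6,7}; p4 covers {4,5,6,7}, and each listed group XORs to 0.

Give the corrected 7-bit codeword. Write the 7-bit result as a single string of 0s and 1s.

s1 (pos 1,3,5,7): 1⊕1⊕0⊕1 = 1
s2 (pos 2,3,6,7): 0⊕1⊕1⊕1 = 1
s4 (pos 4,5,6,7): 1⊕0⊕1⊕1 = 1
Syndrome s4…s1 = 111 → error at position 7.
Flip position 7: 1011011 → 1011010

1011010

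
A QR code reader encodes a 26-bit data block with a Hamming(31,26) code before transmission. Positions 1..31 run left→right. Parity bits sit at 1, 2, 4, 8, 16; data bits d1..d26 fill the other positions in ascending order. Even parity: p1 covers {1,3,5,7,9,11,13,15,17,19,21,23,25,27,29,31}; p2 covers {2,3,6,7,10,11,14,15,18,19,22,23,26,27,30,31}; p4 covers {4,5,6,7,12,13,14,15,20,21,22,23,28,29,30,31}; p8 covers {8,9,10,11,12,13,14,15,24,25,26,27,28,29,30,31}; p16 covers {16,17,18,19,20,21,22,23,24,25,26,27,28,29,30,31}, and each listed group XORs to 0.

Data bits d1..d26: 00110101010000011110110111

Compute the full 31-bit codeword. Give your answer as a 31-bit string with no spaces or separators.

0000011101010101000011110110111

Place data at non-parity positions: p1 p2 0 p4 0 1 1 p8 0 1 0 1 0 1 0 p16 0 0 0 0 1 1 1 1 0 1 1 0 1 1 1
p1 (pos 1,3,5,7,9,11,13,15,17,19,21,23,25,27,29,31): XOR of data positions = 0⊕0⊕1⊕0⊕0⊕0⊕0⊕0⊕0⊕1⊕1⊕0⊕1⊕1⊕1 = 0
p2 (pos 2,3,6,7,10,11,14,15,18,19,22,23,26,27,30,31): XOR of data positions = 0⊕1⊕1⊕1⊕0⊕1⊕0⊕0⊕0⊕1⊕1⊕1⊕1⊕1⊕1 = 0
p4 (pos 4,5,6,7,12,13,14,15,20,21,22,23,28,29,30,31): XOR of data positions = 0⊕1⊕1⊕1⊕0⊕1⊕0⊕0⊕1⊕1⊕1⊕0⊕1⊕1⊕1 = 0
p8 (pos 8,9,10,11,12,13,14,15,24,25,26,27,28,29,30,31): XOR of data positions = 0⊕1⊕0⊕1⊕0⊕1⊕0⊕1⊕0⊕1⊕1⊕0⊕1⊕1⊕1 = 1
p16 (pos 16,17,18,19,20,21,22,23,24,25,26,27,28,29,30,31): XOR of data positions = 0⊕0⊕0⊕0⊕1⊕1⊕1⊕1⊕0⊕1⊕1⊕0⊕1⊕1⊕1 = 1
Codeword: 0000011101010101000011110110111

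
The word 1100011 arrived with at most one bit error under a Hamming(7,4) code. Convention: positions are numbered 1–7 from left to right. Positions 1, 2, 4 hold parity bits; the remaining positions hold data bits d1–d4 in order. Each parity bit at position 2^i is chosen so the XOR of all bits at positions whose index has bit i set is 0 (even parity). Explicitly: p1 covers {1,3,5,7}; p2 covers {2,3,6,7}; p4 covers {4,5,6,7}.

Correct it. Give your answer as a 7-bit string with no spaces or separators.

s1 (pos 1,3,5,7): 1⊕0⊕0⊕1 = 0
s2 (pos 2,3,6,7): 1⊕0⊕1⊕1 = 1
s4 (pos 4,5,6,7): 0⊕0⊕1⊕1 = 0
Syndrome s4…s1 = 010 → error at position 2.
Flip position 2: 1100011 → 1000011

1000011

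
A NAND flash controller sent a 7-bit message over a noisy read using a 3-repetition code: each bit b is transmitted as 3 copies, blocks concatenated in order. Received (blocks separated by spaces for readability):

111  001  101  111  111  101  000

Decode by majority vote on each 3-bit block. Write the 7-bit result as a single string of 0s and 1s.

1011110

Block 1 (111): 3 ones → 1
Block 2 (001): 1 one → 0
Block 3 (101): 2 ones → 1
Block 4 (111): 3 ones → 1
Block 5 (111): 3 ones → 1
Block 6 (101): 2 ones → 1
Block 7 (000): 0 ones → 0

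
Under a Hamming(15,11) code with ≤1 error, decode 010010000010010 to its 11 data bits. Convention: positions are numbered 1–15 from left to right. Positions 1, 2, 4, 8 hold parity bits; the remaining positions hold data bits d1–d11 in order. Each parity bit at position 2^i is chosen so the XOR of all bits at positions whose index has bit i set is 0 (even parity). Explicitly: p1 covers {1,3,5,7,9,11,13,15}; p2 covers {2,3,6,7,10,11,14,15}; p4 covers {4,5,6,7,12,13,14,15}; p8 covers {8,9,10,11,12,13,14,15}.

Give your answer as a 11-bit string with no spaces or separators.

01000010010

s1 (pos 1,3,5,7,9,11,13,15): 0⊕0⊕1⊕0⊕0⊕1⊕0⊕0 = 0
s2 (pos 2,3,6,7,10,11,14,15): 1⊕0⊕0⊕0⊕0⊕1⊕1⊕0 = 1
s4 (pos 4,5,6,7,12,13,14,15): 0⊕1⊕0⊕0⊕0⊕0⊕1⊕0 = 0
s8 (pos 8,9,10,11,12,13,14,15): 0⊕0⊕0⊕1⊕0⊕0⊕1⊕0 = 0
Syndrome s8…s1 = 0010 → error at position 2.
Flip position 2: 010010000010010 → 000010000010010
Read data bits from positions 3,5,6,7,9,10,11,12,13,14,15: 01000010010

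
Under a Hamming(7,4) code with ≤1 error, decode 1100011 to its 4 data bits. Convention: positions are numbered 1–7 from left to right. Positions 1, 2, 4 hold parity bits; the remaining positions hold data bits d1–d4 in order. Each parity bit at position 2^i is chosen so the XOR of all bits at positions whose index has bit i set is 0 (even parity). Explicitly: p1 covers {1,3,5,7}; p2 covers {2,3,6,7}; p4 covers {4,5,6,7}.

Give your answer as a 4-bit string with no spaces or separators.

0011

s1 (pos 1,3,5,7): 1⊕0⊕0⊕1 = 0
s2 (pos 2,3,6,7): 1⊕0⊕1⊕1 = 1
s4 (pos 4,5,6,7): 0⊕0⊕1⊕1 = 0
Syndrome s4…s1 = 010 → error at position 2.
Flip position 2: 1100011 → 1000011
Read data bits from positions 3,5,6,7: 0011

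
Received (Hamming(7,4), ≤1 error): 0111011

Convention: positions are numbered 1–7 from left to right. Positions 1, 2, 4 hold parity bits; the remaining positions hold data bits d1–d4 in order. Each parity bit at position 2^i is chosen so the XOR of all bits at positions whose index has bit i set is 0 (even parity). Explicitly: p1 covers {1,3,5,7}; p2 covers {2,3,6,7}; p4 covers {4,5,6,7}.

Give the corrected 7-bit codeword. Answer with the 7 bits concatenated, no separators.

s1 (pos 1,3,5,7): 0⊕1⊕0⊕1 = 0
s2 (pos 2,3,6,7): 1⊕1⊕1⊕1 = 0
s4 (pos 4,5,6,7): 1⊕0⊕1⊕1 = 1
Syndrome s4…s1 = 100 → error at position 4.
Flip position 4: 0111011 → 0110011

0110011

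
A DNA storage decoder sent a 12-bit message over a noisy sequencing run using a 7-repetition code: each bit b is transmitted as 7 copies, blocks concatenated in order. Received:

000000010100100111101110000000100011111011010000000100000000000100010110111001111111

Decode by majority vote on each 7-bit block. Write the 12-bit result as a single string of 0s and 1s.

Block 1 (0000000): 0 ones → 0
Block 2 (1010010): 3 ones → 0
Block 3 (0111101): 5 ones → 1
Block 4 (1100000): 2 ones → 0
Block 5 (0010001): 2 ones → 0
Block 6 (1111011): 6 ones → 1
Block 7 (0100000): 1 one → 0
Block 8 (0010000): 1 one → 0
Block 9 (0000000): 0 ones → 0
Block 10 (1000101): 3 ones → 0
Block 11 (1011100): 4 ones → 1
Block 12 (1111111): 7 ones → 1

001001000011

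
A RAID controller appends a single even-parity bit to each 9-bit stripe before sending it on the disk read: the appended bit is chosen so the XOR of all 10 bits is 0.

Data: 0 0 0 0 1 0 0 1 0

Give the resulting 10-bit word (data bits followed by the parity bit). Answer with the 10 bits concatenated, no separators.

0000100100

XOR of the 9 data bits: 0⊕0⊕0⊕0⊕1⊕0⊕0⊕1⊕0 = 0
Parity bit = 0 (so all 10 bits XOR to 0).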